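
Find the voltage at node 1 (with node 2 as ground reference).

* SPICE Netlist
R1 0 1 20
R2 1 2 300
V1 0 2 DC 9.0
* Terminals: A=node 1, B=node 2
Nodal analysis, taking node 2 as the 0 V reference.
Source V1 fixes V_0 = 9 V.
KCL at each unknown node (sum of currents leaving = 0; resistances in Ω):
  Node 1: (V_1 - 9)/20 + (V_1 - 0)/300 = 0
Collecting terms: 0.05333 × V_1 = 0.45  =>  V_1 = 8.438 V
The requested potential is V_1 = 8.438 V.

Final answer: V_1 = 8.438 V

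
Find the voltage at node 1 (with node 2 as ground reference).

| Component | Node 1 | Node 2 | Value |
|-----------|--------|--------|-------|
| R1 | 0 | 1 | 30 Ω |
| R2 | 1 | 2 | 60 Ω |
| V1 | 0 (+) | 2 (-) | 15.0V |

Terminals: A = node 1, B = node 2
Nodal analysis, taking node 2 as the 0 V reference.
Source V1 fixes V_0 = 15 V.
KCL at each unknown node (sum of currents leaving = 0; resistances in Ω):
  Node 1: (V_1 - 15)/30 + (V_1 - 0)/60 = 0
Collecting terms: 0.05 × V_1 = 0.5  =>  V_1 = 10 V
The requested potential is V_1 = 10 V.

Final answer: V_1 = 10 V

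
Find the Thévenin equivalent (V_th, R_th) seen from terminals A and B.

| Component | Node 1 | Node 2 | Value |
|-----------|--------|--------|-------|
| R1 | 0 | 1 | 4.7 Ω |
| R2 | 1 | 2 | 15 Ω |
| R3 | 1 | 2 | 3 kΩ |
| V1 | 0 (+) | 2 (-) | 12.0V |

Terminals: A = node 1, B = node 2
Step 1 — V_th is the open-circuit voltage V_A - V_B (nothing connected across the terminals).
Nodal analysis, taking node 2 as the 0 V reference.
Source V1 fixes V_0 = 12 V.
KCL at each unknown node (sum of currents leaving = 0; resistances in Ω):
  Node 1: (V_1 - 12)/4.7 + (V_1 - 0)/15 + (V_1 - 0)/3000 = 0
Collecting terms: 0.2798 × V_1 = 2.553  =>  V_1 = 9.126 V
V_th = V_1 - V_2 = 9.126 - 0 = 9.126 V
Step 2 — R_th: zero the source — replace V1 by a short circuit (node 2 merges into node 0) — and find the resistance seen between A (node 1) and B (node 0).
Reduce the network between node 1 (A) and node 0 (B) by series/parallel combination:
  Rp1 = R1 ‖ R2 ‖ R3 (parallel, all between nodes 0 and 1) = 1/(1/4.7 + 1/15 + 1/3000) = 3.574 Ω
R_th = 3.574 Ω

Final answer: V_th = 9.126 V, R_th = 3.574 Ω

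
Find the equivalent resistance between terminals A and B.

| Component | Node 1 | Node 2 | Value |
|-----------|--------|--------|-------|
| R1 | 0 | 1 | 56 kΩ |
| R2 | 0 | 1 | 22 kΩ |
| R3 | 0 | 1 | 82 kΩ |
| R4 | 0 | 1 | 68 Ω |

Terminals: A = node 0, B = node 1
Reduce the network between node 0 (A) and node 1 (B) by series/parallel combination:
  Rp1 = R1 ‖ R2 ‖ R3 ‖ R4 (parallel, all between nodes 0 and 1) = 1/(1/56000 + 1/22000 + 1/82000 + 1/68) = 67.65 Ω
R_eq = 67.65 Ω

Final answer: 67.65 Ω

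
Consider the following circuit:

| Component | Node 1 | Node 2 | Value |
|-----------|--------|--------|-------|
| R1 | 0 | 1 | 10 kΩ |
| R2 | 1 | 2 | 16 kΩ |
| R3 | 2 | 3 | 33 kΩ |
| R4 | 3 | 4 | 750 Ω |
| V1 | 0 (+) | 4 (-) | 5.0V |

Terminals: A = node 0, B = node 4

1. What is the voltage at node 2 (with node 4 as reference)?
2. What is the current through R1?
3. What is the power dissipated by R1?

Nodal analysis, taking node 4 as the 0 V reference.
Source V1 fixes V_0 = 5 V.
KCL at each unknown node (sum of currents leaving = 0; resistances in Ω):
  Node 1: (V_1 - 5)/10000 + (V_1 - V_2)/16000 = 0
  Node 2: (V_2 - V_1)/16000 + (V_2 - V_3)/33000 = 0
  Node 3: (V_3 - V_2)/33000 + (V_3 - 0)/750 = 0
Collecting terms (coefficients in siemens):
  0.0001625·V_1 - 0.0000625·V_2 = 0.0005
  0.0000928·V_2 - 0.0000625·V_1 - 0.0000303·V_3 = 0
  0.001364·V_3 - 0.0000303·V_2 = 0
Solving these 3 simultaneous equations (Gaussian elimination) gives:
  V_1 = 4.163 V, V_2 = 2.824 V, V_3 = 0.06276 V
Part 1:
  Read off the nodal solution: V_2 = 2.824 V
Part 2:
  I_R1 = (V_0 - V_1)/R1 = (5 - 4.163)/10000 = 0.00008368 A
  Magnitude: I_R1 = 0.00008368 A
Part 3:
  I_R1 = (V_0 - V_1)/R1 = (5 - 4.163)/10000 = 0.00008368 A
  P_R1 = I_R1² × R1 = (0.00008368)² × 10000 = 0.00007003 W

Final answers:
1. V_2 = 2.824 V
2. I_R1 = 8.368e-05 A
3. P_R1 = 7.003e-05 W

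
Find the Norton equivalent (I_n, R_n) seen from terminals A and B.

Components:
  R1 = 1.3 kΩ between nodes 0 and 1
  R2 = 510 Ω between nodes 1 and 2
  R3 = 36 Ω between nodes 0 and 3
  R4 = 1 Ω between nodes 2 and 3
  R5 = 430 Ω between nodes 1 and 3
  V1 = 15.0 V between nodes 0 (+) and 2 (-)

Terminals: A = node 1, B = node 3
Find the Thévenin equivalent first; then I_n = V_th/R_th and R_n = R_th.
Step 1 — V_th is the open-circuit voltage V_A - V_B (nothing connected across the terminals).
Nodal analysis, taking node 2 as the 0 V reference.
Source V1 fixes V_0 = 15 V.
KCL at each unknown node (sum of currents leaving = 0; resistances in Ω):
  Node 1: (V_1 - 15)/1300 + (V_1 - 0)/510 + (V_1 - V_3)/430 = 0
  Node 3: (V_3 - 15)/36 + (V_3 - 0)/1 + (V_3 - V_1)/430 = 0
Collecting terms (coefficients in siemens):
  0.005056·V_1 - 0.002326·V_3 = 0.01154
  1.03·V_3 - 0.002326·V_1 = 0.4167
Determinant D = (0.005056)(1.03) - (-0.002326)(-0.002326) = 0.005202
V_1 = [(0.01154)(1.03) - (-0.002326)(0.4167)]/D = 2.471 V
V_3 = [(0.005056)(0.4167) - (0.01154)(-0.002326)]/D = 0.4101 V
V_th = V_1 - V_3 = 2.471 - 0.4101 = 2.061 V
Step 2 — R_th: zero the source — replace V1 by a short circuit (node 2 merges into node 0) — and find the resistance seen between A (node 1) and B (node 3).
Reduce the network between node 1 (A) and node 3 (B) by series/parallel combination:
  Rp1 = R1 ‖ R2 (parallel, both between nodes 0 and 1) = 1/(1/1300 + 1/510) = 366.3 Ω
  Rp2 = R3 ‖ R4 (parallel, both between nodes 0 and 3) = 1/(1/36 + 1/1) = 0.973 Ω
  Rs1 = Rp1 + Rp2 (series, joined only at node 0) = 366.3 + 0.973 = 367.3 Ω
  Rp3 = R5 ‖ Rs1 (parallel, both between nodes 1 and 3) = 1/(1/430 + 1/367.3) = 198.1 Ω
R_th = 198.1 Ω
I_n = V_th/R_th = 2.061/198.1 = 0.0104 A, and R_n = R_th = 198.1 Ω

Final answer: I_n = 0.0104 A, R_n = 198.1 Ω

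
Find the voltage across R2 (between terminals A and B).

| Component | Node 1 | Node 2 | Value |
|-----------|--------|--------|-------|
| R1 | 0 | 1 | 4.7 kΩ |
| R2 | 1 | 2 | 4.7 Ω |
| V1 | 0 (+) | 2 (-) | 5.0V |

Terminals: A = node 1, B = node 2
R1 and R2 are in series across V1 (node 0 → node 1 → node 2), and the output A–B is taken across R2, so this is a voltage divider.
Series current: I = V1/(R1 + R2) = 5/(4700 + 4.7) = 5/4705 = 0.001063 A
V_R2 = I × R2 = V1 × R2/(R1 + R2) = 5 × 4.7/4705 = 0.004995 V

Final answer: 0.004995 V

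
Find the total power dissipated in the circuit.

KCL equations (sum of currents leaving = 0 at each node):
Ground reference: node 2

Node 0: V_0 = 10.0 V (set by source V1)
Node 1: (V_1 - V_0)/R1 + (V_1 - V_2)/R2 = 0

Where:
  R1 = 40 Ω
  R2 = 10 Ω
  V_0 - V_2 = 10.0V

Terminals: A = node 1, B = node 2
Nodal analysis, taking node 2 as the 0 V reference.
Source V1 fixes V_0 = 10 V.
KCL at each unknown node (sum of currents leaving = 0; resistances in Ω):
  Node 1: (V_1 - 10)/40 + (V_1 - 0)/10 = 0
Collecting terms: 0.125 × V_1 = 0.25  =>  V_1 = 2 V
Power in each resistor, P = (ΔV)²/R:
  P_R1 = (10 - 2)²/40 = 1.6 W
  P_R2 = (2 - 0)²/10 = 0.4 W
P_total = P_R1 + P_R2 = 2 W

Final answer: 2 W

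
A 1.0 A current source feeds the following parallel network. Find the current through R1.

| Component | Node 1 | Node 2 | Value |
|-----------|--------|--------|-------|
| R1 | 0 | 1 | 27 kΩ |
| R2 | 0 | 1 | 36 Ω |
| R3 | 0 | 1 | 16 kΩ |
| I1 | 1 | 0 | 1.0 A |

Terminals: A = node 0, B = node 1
All resistors sit directly between nodes 0 and 1, so they are in parallel and share one voltage V; the full source current 1 A splits among them.
1/R_par = 1/27000 + 1/36 + 1/16000 = 0.02788 S  =>  R_par = 35.87 Ω
V = I × R_par = 1 × 35.87 = 35.87 V
I_R1 = V/R1 = 35.87/27000 = 0.001329 A

Final answer: 0.001329 A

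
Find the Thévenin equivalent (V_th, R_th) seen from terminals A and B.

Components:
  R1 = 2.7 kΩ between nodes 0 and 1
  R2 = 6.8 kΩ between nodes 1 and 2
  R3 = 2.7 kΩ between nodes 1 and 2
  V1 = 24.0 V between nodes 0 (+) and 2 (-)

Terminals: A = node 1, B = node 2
Step 1 — V_th is the open-circuit voltage V_A - V_B (nothing connected across the terminals).
Nodal analysis, taking node 2 as the 0 V reference.
Source V1 fixes V_0 = 24 V.
KCL at each unknown node (sum of currents leaving = 0; resistances in Ω):
  Node 1: (V_1 - 24)/2700 + (V_1 - 0)/6800 + (V_1 - 0)/2700 = 0
Collecting terms: 0.0008878 × V_1 = 0.008889  =>  V_1 = 10.01 V
V_th = V_1 - V_2 = 10.01 - 0 = 10.01 V
Step 2 — R_th: zero the source — replace V1 by a short circuit (node 2 merges into node 0) — and find the resistance seen between A (node 1) and B (node 0).
Reduce the network between node 1 (A) and node 0 (B) by series/parallel combination:
  Rp1 = R1 ‖ R2 ‖ R3 (parallel, all between nodes 0 and 1) = 1/(1/2700 + 1/6800 + 1/2700) = 1126 Ω
R_th = 1.126 kΩ

Final answer: V_th = 10.01 V, R_th = 1.126 kΩ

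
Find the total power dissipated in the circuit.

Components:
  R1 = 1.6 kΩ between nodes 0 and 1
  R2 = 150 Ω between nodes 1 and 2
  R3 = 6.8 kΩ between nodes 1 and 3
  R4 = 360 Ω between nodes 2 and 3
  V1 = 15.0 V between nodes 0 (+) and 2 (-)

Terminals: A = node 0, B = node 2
Nodal analysis, taking node 2 as the 0 V reference.
Source V1 fixes V_0 = 15 V.
KCL at each unknown node (sum of currents leaving = 0; resistances in Ω):
  Node 1: (V_1 - 15)/1600 + (V_1 - 0)/150 + (V_1 - V_3)/6800 = 0
  Node 3: (V_3 - V_1)/6800 + (V_3 - 0)/360 = 0
Collecting terms (coefficients in siemens):
  0.007439·V_1 - 0.0001471·V_3 = 0.009375
  0.002925·V_3 - 0.0001471·V_1 = 0
Determinant D = (0.007439)(0.002925) - (-0.0001471)(-0.0001471) = 0.00002174
V_1 = [(0.009375)(0.002925) - (-0.0001471)(0)]/D = 1.262 V
V_3 = [(0.007439)(0) - (0.009375)(-0.0001471)]/D = 0.06343 V
Power in each resistor, P = (ΔV)²/R:
  P_R1 = (15 - 1.262)²/1600 = 0.118 W
  P_R2 = (1.262 - 0)²/150 = 0.01061 W
  P_R3 = (1.262 - 0.06343)²/6800 = 0.0002111 W
  P_R4 = (0 - 0.06343)²/360 = 0.00001118 W
P_total = P_R1 + P_R2 + P_R3 + P_R4 = 0.1288 W

Final answer: 0.1288 W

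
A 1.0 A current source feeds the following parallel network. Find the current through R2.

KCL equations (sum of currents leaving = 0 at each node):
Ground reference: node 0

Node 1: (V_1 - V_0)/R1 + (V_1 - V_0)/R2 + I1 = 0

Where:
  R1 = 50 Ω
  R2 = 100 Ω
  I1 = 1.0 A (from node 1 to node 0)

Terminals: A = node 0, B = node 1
All resistors sit directly between nodes 0 and 1, so they are in parallel and share one voltage V; the full source current 1 A splits among them.
1/R_par = 1/50 + 1/100 = 0.03 S  =>  R_par = 33.33 Ω
V = I × R_par = 1 × 33.33 = 33.33 V
I_R2 = V/R2 = 33.33/100 = 0.3333 A

Final answer: 0.3333 A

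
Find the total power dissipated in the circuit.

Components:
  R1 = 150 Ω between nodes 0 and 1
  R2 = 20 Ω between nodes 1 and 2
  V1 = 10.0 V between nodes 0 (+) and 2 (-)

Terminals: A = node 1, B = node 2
Nodal analysis, taking node 2 as the 0 V reference.
Source V1 fixes V_0 = 10 V.
KCL at each unknown node (sum of currents leaving = 0; resistances in Ω):
  Node 1: (V_1 - 10)/150 + (V_1 - 0)/20 = 0
Collecting terms: 0.05667 × V_1 = 0.06667  =>  V_1 = 1.176 V
Power in each resistor, P = (ΔV)²/R:
  P_R1 = (10 - 1.176)²/150 = 0.519 W
  P_R2 = (1.176 - 0)²/20 = 0.0692 W
P_total = P_R1 + P_R2 = 0.5882 W

Final answer: 0.5882 W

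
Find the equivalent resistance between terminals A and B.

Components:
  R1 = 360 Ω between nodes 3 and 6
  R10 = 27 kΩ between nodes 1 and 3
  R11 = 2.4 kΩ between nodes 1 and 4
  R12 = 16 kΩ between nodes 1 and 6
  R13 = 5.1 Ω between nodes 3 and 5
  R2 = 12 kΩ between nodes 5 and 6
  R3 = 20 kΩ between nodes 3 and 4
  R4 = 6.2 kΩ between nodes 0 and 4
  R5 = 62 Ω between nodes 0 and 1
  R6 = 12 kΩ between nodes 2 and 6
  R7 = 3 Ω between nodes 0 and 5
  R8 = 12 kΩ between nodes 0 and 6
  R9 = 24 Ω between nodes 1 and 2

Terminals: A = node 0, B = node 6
The network is not a plain series/parallel combination. Inject a 1 A test current into terminal A (node 0) and return it from terminal B (node 6); then R_eq = V_A / (1 A).
Nodal analysis, taking node 6 as the 0 V reference.
Current source I_test pushes 1 A into node 0 and draws it out of node 6.
KCL at each unknown node (sum of currents leaving = 0; resistances in Ω):
  Node 0: (V_0 - V_4)/6200 + (V_0 - V_1)/62 + (V_0 - V_5)/3 + (V_0 - 0)/12000 - 1 = 0
  Node 1: (V_1 - V_0)/62 + (V_1 - V_2)/24 + (V_1 - V_3)/27000 + (V_1 - V_4)/2400 + (V_1 - 0)/16000 = 0
  Node 2: (V_2 - V_1)/24 + (V_2 - 0)/12000 = 0
  Node 3: (V_3 - V_1)/27000 + (V_3 - 0)/360 + (V_3 - V_4)/20000 + (V_3 - V_5)/5.1 = 0
  Node 4: (V_4 - V_0)/6200 + (V_4 - V_1)/2400 + (V_4 - V_3)/20000 = 0
  Node 5: (V_5 - V_0)/3 + (V_5 - V_3)/5.1 + (V_5 - 0)/12000 = 0
Collecting terms (coefficients in siemens):
  0.3497·V_0 - 0.01613·V_1 - 0.0001613·V_4 - 0.3333·V_5 = 1
  0.05831·V_1 - 0.01613·V_0 - 0.04167·V_2 - 0.00003704·V_3 - 0.0004167·V_4 = 0
  0.04175·V_2 - 0.04167·V_1 = 0
  0.1989·V_3 - 0.00003704·V_1 - 0.00005·V_4 - 0.1961·V_5 = 0
  0.000628·V_4 - 0.0001613·V_0 - 0.0004167·V_1 - 0.00005·V_3 = 0
  0.5295·V_5 - 0.3333·V_0 - 0.1961·V_3 = 0
Solving these 6 simultaneous equations (Gaussian elimination) gives:
  V_0 = 330.4 V, V_1 = 327.5 V, V_2 = 326.8 V, V_3 = 323.1 V
  V_4 = 327.9 V, V_5 = 327.7 V
R_eq = V_0 / 1 A = 330.4 Ω

Final answer: 330.4 Ω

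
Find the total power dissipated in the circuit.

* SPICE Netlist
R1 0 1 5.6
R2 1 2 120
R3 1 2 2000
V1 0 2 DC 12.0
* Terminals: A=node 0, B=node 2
Nodal analysis, taking node 2 as the 0 V reference.
Source V1 fixes V_0 = 12 V.
KCL at each unknown node (sum of currents leaving = 0; resistances in Ω):
  Node 1: (V_1 - 12)/5.6 + (V_1 - 0)/120 + (V_1 - 0)/2000 = 0
Collecting terms: 0.1874 × V_1 = 2.143  =>  V_1 = 11.43 V
Power in each resistor, P = (ΔV)²/R:
  P_R1 = (12 - 11.43)²/5.6 = 0.05713 W
  P_R2 = (11.43 - 0)²/120 = 1.09 W
  P_R3 = (11.43 - 0)²/2000 = 0.06537 W
P_total = P_R1 + P_R2 + P_R3 = 1.212 W

Final answer: 1.212 W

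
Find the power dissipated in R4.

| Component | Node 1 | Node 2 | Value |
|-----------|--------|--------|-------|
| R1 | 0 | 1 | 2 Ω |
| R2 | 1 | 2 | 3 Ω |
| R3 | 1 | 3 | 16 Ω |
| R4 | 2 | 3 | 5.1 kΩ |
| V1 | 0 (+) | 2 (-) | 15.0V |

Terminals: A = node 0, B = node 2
Nodal analysis, taking node 2 as the 0 V reference.
Source V1 fixes V_0 = 15 V.
KCL at each unknown node (sum of currents leaving = 0; resistances in Ω):
  Node 1: (V_1 - 15)/2 + (V_1 - 0)/3 + (V_1 - V_3)/16 = 0
  Node 3: (V_3 - V_1)/16 + (V_3 - 0)/5100 = 0
Collecting terms (coefficients in siemens):
  0.8958·V_1 - 0.0625·V_3 = 7.5
  0.0627·V_3 - 0.0625·V_1 = 0
Determinant D = (0.8958)(0.0627) - (-0.0625)(-0.0625) = 0.05226
V_1 = [(7.5)(0.0627) - (-0.0625)(0)]/D = 8.998 V
V_3 = [(0.8958)(0) - (7.5)(-0.0625)]/D = 8.97 V
I_R4 = (V_2 - V_3)/R4 = (0 - 8.97)/5100 = -0.001759 A
P_R4 = I_R4² × R4 = (-0.001759)² × 5100 = 0.01578 W

Final answer: 0.01578 W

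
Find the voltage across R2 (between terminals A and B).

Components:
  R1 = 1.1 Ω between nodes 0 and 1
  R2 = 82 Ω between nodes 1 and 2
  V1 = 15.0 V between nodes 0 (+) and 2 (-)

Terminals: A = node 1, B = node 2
R1 and R2 are in series across V1 (node 0 → node 1 → node 2), and the output A–B is taken across R2, so this is a voltage divider.
Series current: I = V1/(R1 + R2) = 15/(1.1 + 82) = 15/83.1 = 0.1805 A
V_R2 = I × R2 = V1 × R2/(R1 + R2) = 15 × 82/83.1 = 14.8 V

Final answer: 14.8 V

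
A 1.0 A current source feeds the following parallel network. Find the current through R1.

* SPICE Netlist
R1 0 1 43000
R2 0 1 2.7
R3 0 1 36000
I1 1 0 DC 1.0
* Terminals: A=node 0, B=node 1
All resistors sit directly between nodes 0 and 1, so they are in parallel and share one voltage V; the full source current 1 A splits among them.
1/R_par = 1/43000 + 1/2.7 + 1/36000 = 0.3704 S  =>  R_par = 2.7 Ω
V = I × R_par = 1 × 2.7 = 2.7 V
I_R1 = V/R1 = 2.7/43000 = 0.00006278 A

Final answer: 6.278e-05 A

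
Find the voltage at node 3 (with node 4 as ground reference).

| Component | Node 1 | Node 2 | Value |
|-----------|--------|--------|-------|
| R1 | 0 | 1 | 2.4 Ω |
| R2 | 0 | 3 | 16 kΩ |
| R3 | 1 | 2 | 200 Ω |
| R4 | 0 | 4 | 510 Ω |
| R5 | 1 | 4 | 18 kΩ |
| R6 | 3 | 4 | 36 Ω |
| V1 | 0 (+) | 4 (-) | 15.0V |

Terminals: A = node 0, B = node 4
Nodal analysis, taking node 4 as the 0 V reference.
Source V1 fixes V_0 = 15 V.
KCL at each unknown node (sum of currents leaving = 0; resistances in Ω):
  Node 1: (V_1 - 15)/2.4 + (V_1 - V_2)/200 + (V_1 - 0)/18000 = 0
  Node 2: (V_2 - V_1)/200 = 0
  Node 3: (V_3 - 15)/16000 + (V_3 - 0)/36 = 0
Collecting terms (coefficients in siemens):
  0.4217·V_1 - 0.005·V_2 = 6.25
  0.005·V_2 - 0.005·V_1 = 0
  0.02784·V_3 = 0.0009375
Solving these 3 simultaneous equations (Gaussian elimination) gives:
  V_1 = 15 V, V_2 = 15 V, V_3 = 0.03367 V
The requested potential is V_3 = 0.03367 V.

Final answer: V_3 = 0.03367 V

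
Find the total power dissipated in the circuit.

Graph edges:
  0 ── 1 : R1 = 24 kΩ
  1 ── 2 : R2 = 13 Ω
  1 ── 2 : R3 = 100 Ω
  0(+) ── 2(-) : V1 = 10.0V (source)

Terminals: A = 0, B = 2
Nodal analysis, taking node 2 as the 0 V reference.
Source V1 fixes V_0 = 10 V.
KCL at each unknown node (sum of currents leaving = 0; resistances in Ω):
  Node 1: (V_1 - 10)/24000 + (V_1 - 0)/13 + (V_1 - 0)/100 = 0
Collecting terms: 0.08696 × V_1 = 0.0004167  =>  V_1 = 0.004791 V
Power in each resistor, P = (ΔV)²/R:
  P_R1 = (10 - 0.004791)²/24000 = 0.004163 W
  P_R2 = (0.004791 - 0)²/13 = 0.000001766 W
  P_R3 = (0.004791 - 0)²/100 = 0.0000002296 W
P_total = P_R1 + P_R2 + P_R3 = 0.004165 W

Final answer: 0.004165 W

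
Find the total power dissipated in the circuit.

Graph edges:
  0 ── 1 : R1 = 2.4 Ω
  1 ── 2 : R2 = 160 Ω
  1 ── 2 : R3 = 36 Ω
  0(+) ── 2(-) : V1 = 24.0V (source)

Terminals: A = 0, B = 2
Nodal analysis, taking node 2 as the 0 V reference.
Source V1 fixes V_0 = 24 V.
KCL at each unknown node (sum of currents leaving = 0; resistances in Ω):
  Node 1: (V_1 - 24)/2.4 + (V_1 - 0)/160 + (V_1 - 0)/36 = 0
Collecting terms: 0.4507 × V_1 = 10  =>  V_1 = 22.19 V
Power in each resistor, P = (ΔV)²/R:
  P_R1 = (24 - 22.19)²/2.4 = 1.368 W
  P_R2 = (22.19 - 0)²/160 = 3.077 W
  P_R3 = (22.19 - 0)²/36 = 13.68 W
P_total = P_R1 + P_R2 + P_R3 = 18.12 W

Final answer: 18.12 W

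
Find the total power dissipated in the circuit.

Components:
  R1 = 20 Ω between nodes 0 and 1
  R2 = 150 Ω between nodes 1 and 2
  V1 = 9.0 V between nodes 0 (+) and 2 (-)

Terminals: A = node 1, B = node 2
Nodal analysis, taking node 2 as the 0 V reference.
Source V1 fixes V_0 = 9 V.
KCL at each unknown node (sum of currents leaving = 0; resistances in Ω):
  Node 1: (V_1 - 9)/20 + (V_1 - 0)/150 = 0
Collecting terms: 0.05667 × V_1 = 0.45  =>  V_1 = 7.941 V
Power in each resistor, P = (ΔV)²/R:
  P_R1 = (9 - 7.941)²/20 = 0.05606 W
  P_R2 = (7.941 - 0)²/150 = 0.4204 W
P_total = P_R1 + P_R2 = 0.4765 W

Final answer: 0.4765 W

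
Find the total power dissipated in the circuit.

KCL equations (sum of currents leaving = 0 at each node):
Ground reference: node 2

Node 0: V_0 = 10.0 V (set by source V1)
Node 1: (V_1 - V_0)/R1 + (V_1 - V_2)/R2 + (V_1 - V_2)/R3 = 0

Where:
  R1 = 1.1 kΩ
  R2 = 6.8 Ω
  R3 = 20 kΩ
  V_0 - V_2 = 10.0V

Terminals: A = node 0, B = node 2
Nodal analysis, taking node 2 as the 0 V reference.
Source V1 fixes V_0 = 10 V.
KCL at each unknown node (sum of currents leaving = 0; resistances in Ω):
  Node 1: (V_1 - 10)/1100 + (V_1 - 0)/6.8 + (V_1 - 0)/20000 = 0
Collecting terms: 0.148 × V_1 = 0.009091  =>  V_1 = 0.06142 V
Power in each resistor, P = (ΔV)²/R:
  P_R1 = (10 - 0.06142)²/1100 = 0.0898 W
  P_R2 = (0.06142 - 0)²/6.8 = 0.0005547 W
  P_R3 = (0.06142 - 0)²/20000 = 0.0000001886 W
P_total = P_R1 + P_R2 + P_R3 = 0.09035 W

Final answer: 0.09035 W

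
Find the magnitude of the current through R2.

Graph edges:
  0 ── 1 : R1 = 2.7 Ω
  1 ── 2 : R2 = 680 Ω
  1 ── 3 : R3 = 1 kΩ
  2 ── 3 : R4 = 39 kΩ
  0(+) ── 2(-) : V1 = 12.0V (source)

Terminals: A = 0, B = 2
Nodal analysis, taking node 2 as the 0 V reference.
Source V1 fixes V_0 = 12 V.
KCL at each unknown node (sum of currents leaving = 0; resistances in Ω):
  Node 1: (V_1 - 12)/2.7 + (V_1 - 0)/680 + (V_1 - V_3)/1000 = 0
  Node 3: (V_3 - V_1)/1000 + (V_3 - 0)/39000 = 0
Collecting terms (coefficients in siemens):
  0.3728·V_1 - 0.001·V_3 = 4.444
  0.001026·V_3 - 0.001·V_1 = 0
Determinant D = (0.3728)(0.001026) - (-0.001)(-0.001) = 0.0003814
V_1 = [(4.444)(0.001026) - (-0.001)(0)]/D = 11.95 V
V_3 = [(0.3728)(0) - (4.444)(-0.001)]/D = 11.65 V
I_R2 = (V_1 - V_2)/R2 = (11.95 - 0)/680 = 0.01758 A
|I_R2| = 0.01758 A

Final answer: |I_R2| = 0.01758 A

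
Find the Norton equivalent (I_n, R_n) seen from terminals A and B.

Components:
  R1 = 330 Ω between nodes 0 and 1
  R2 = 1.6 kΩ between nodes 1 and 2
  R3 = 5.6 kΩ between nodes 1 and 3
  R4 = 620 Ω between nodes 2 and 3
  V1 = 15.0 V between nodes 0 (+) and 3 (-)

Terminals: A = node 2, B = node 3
Find the Thévenin equivalent first; then I_n = V_th/R_th and R_n = R_th.
Step 1 — V_th is the open-circuit voltage V_A - V_B (nothing connected across the terminals).
Nodal analysis, taking node 3 as the 0 V reference.
Source V1 fixes V_0 = 15 V.
KCL at each unknown node (sum of currents leaving = 0; resistances in Ω):
  Node 1: (V_1 - 15)/330 + (V_1 - V_2)/1600 + (V_1 - 0)/5600 = 0
  Node 2: (V_2 - V_1)/1600 + (V_2 - 0)/620 = 0
Collecting terms (coefficients in siemens):
  0.003834·V_1 - 0.000625·V_2 = 0.04545
  0.002238·V_2 - 0.000625·V_1 = 0
Determinant D = (0.003834)(0.002238) - (-0.000625)(-0.000625) = 0.000008189
V_1 = [(0.04545)(0.002238) - (-0.000625)(0)]/D = 12.42 V
V_2 = [(0.003834)(0) - (0.04545)(-0.000625)]/D = 3.469 V
V_th = V_2 - V_3 = 3.469 - 0 = 3.469 V
Step 2 — R_th: zero the source — replace V1 by a short circuit (node 3 merges into node 0) — and find the resistance seen between A (node 2) and B (node 0).
Reduce the network between node 2 (A) and node 0 (B) by series/parallel combination:
  Rp1 = R1 ‖ R3 (parallel, both between nodes 0 and 1) = 1/(1/330 + 1/5600) = 311.6 Ω
  Rs1 = R2 + Rp1 (series, joined only at node 1) = 1600 + 311.6 = 1912 Ω
  Rp2 = R4 ‖ Rs1 (parallel, both between nodes 0 and 2) = 1/(1/620 + 1/1912) = 468.2 Ω
R_th = 468.2 Ω
I_n = V_th/R_th = 3.469/468.2 = 0.00741 A, and R_n = R_th = 468.2 Ω

Final answer: I_n = 0.00741 A, R_n = 468.2 Ω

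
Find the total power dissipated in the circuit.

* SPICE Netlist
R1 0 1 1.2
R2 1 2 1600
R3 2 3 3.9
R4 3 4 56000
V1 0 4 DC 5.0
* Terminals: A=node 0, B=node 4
Nodal analysis, taking node 4 as the 0 V reference.
Source V1 fixes V_0 = 5 V.
KCL at each unknown node (sum of currents leaving = 0; resistances in Ω):
  Node 1: (V_1 - 5)/1.2 + (V_1 - V_2)/1600 = 0
  Node 2: (V_2 - V_1)/1600 + (V_2 - V_3)/3.9 = 0
  Node 3: (V_3 - V_2)/3.9 + (V_3 - 0)/56000 = 0
Collecting terms (coefficients in siemens):
  0.834·V_1 - 0.000625·V_2 = 4.167
  0.257·V_2 - 0.000625·V_1 - 0.2564·V_3 = 0
  0.2564·V_3 - 0.2564·V_2 = 0
Solving these 3 simultaneous equations (Gaussian elimination) gives:
  V_1 = 5 V, V_2 = 4.861 V, V_3 = 4.861 V
Power in each resistor, P = (ΔV)²/R:
  P_R1 = (5 - 5)²/1.2 = 0.000000009041 W
  P_R2 = (5 - 4.861)²/1600 = 0.00001205 W
  P_R3 = (4.861 - 4.861)²/3.9 = 0.00000002938 W
  P_R4 = (4.861 - 0)²/56000 = 0.0004219 W
P_total = P_R1 + P_R2 + P_R3 + P_R4 = 0.000434 W

Final answer: 0.000434 W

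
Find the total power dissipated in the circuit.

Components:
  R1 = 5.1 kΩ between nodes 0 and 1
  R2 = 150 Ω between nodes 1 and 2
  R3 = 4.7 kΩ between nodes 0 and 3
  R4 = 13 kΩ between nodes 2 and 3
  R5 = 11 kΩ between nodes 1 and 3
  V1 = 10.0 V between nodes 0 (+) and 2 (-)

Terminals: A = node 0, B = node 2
Nodal analysis, taking node 2 as the 0 V reference.
Source V1 fixes V_0 = 10 V.
KCL at each unknown node (sum of currents leaving = 0; resistances in Ω):
  Node 1: (V_1 - 10)/5100 + (V_1 - 0)/150 + (V_1 - V_3)/11000 = 0
  Node 3: (V_3 - 10)/4700 + (V_3 - 0)/13000 + (V_3 - V_1)/11000 = 0
Collecting terms (coefficients in siemens):
  0.006954·V_1 - 0.00009091·V_3 = 0.001961
  0.0003806·V_3 - 0.00009091·V_1 = 0.002128
Determinant D = (0.006954)(0.0003806) - (-0.00009091)(-0.00009091) = 0.000002638
V_1 = [(0.001961)(0.0003806) - (-0.00009091)(0.002128)]/D = 0.3562 V
V_3 = [(0.006954)(0.002128) - (0.001961)(-0.00009091)]/D = 5.675 V
Power in each resistor, P = (ΔV)²/R:
  P_R1 = (10 - 0.3562)²/5100 = 0.01824 W
  P_R2 = (0.3562 - 0)²/150 = 0.0008457 W
  P_R3 = (10 - 5.675)²/4700 = 0.003979 W
  P_R4 = (0 - 5.675)²/13000 = 0.002478 W
  P_R5 = (0.3562 - 5.675)²/11000 = 0.002572 W
P_total = P_R1 + P_R2 + P_R3 + P_R4 + P_R5 = 0.02811 W

Final answer: 0.02811 W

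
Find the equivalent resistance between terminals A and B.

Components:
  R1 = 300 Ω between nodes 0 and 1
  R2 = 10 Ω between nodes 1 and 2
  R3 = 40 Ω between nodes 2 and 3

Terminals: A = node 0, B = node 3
Reduce the network between node 0 (A) and node 3 (B) by series/parallel combination:
  Rs1 = R1 + R2 (series, joined only at node 1) = 300 + 10 = 310 Ω
  Rs2 = R3 + Rs1 (series, joined only at node 2) = 40 + 310 = 350 Ω
R_eq = 350 Ω

Final answer: 350 Ω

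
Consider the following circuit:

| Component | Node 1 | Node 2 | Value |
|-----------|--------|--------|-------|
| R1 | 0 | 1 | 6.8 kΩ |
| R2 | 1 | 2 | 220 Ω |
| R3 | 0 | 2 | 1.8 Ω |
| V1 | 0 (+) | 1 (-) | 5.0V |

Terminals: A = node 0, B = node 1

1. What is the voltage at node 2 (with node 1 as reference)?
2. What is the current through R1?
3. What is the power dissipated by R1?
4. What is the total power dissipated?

Nodal analysis, taking node 1 as the 0 V reference.
Source V1 fixes V_0 = 5 V.
KCL at each unknown node (sum of currents leaving = 0; resistances in Ω):
  Node 2: (V_2 - 0)/220 + (V_2 - 5)/1.8 = 0
Collecting terms: 0.5601 × V_2 = 2.778  =>  V_2 = 4.959 V
Part 1:
  Read off the nodal solution: V_2 = 4.959 V
Part 2:
  I_R1 = (V_0 - V_1)/R1 = (5 - 0)/6800 = 0.0007353 A
  Magnitude: I_R1 = 0.0007353 A
Part 3:
  I_R1 = (V_0 - V_1)/R1 = (5 - 0)/6800 = 0.0007353 A
  P_R1 = I_R1² × R1 = (0.0007353)² × 6800 = 0.003676 W
Part 4:
  Power in each resistor, P = (ΔV)²/R:
    P_R1 = (5 - 0)²/6800 = 0.003676 W
    P_R2 = (0 - 4.959)²/220 = 0.1118 W
    P_R3 = (5 - 4.959)²/1.8 = 0.0009147 W
  P_total = P_R1 + P_R2 + P_R3 = 0.1164 W

Final answers:
1. V_2 = 4.959 V
2. I_R1 = 0.0007353 A
3. P_R1 = 0.003676 W
4. P_total = 0.1164 W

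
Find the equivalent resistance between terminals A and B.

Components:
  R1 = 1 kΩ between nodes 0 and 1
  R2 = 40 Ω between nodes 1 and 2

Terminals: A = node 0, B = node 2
Reduce the network between node 0 (A) and node 2 (B) by series/parallel combination:
  Rs1 = R1 + R2 (series, joined only at node 1) = 1000 + 40 = 1040 Ω
R_eq = 1.04 kΩ

Final answer: 1.04 kΩ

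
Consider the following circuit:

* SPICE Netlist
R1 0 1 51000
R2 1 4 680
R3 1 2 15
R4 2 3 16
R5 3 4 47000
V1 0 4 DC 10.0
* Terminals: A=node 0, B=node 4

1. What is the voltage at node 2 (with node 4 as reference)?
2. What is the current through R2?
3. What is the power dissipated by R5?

Nodal analysis, taking node 4 as the 0 V reference.
Source V1 fixes V_0 = 10 V.
KCL at each unknown node (sum of currents leaving = 0; resistances in Ω):
  Node 1: (V_1 - 10)/51000 + (V_1 - 0)/680 + (V_1 - V_2)/15 = 0
  Node 2: (V_2 - V_1)/15 + (V_2 - V_3)/16 = 0
  Node 3: (V_3 - V_2)/16 + (V_3 - 0)/47000 = 0
Collecting terms (coefficients in siemens):
  0.06816·V_1 - 0.06667·V_2 = 0.0001961
  0.1292·V_2 - 0.06667·V_1 - 0.0625·V_3 = 0
  0.06252·V_3 - 0.0625·V_2 = 0
Solving these 3 simultaneous equations (Gaussian elimination) gives:
  V_1 = 0.1297 V, V_2 = 0.1297 V, V_3 = 0.1296 V
Part 1:
  Read off the nodal solution: V_2 = 0.1297 V
Part 2:
  I_R2 = (V_1 - V_4)/R2 = (0.1297 - 0)/680 = 0.0001908 A
  Magnitude: I_R2 = 0.0001908 A
Part 3:
  I_R5 = (V_3 - V_4)/R5 = (0.1296 - 0)/47000 = 0.000002758 A
  P_R5 = I_R5² × R5 = (0.000002758)² × 47000 = 0.0000003576 W

Final answers:
1. V_2 = 0.1297 V
2. I_R2 = 0.0001908 A
3. P_R5 = 3.576e-07 W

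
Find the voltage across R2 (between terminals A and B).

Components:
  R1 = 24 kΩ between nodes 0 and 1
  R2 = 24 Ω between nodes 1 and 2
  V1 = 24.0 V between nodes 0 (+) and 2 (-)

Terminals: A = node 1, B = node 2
R1 and R2 are in series across V1 (node 0 → node 1 → node 2), and the output A–B is taken across R2, so this is a voltage divider.
Series current: I = V1/(R1 + R2) = 24/(24000 + 24) = 24/24020 = 0.000999 A
V_R2 = I × R2 = V1 × R2/(R1 + R2) = 24 × 24/24020 = 0.02398 V

Final answer: 0.02398 V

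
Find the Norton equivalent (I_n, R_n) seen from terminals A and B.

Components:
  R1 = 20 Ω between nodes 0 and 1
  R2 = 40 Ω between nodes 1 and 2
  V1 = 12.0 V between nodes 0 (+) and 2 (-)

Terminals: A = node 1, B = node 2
Find the Thévenin equivalent first; then I_n = V_th/R_th and R_n = R_th.
Step 1 — V_th is the open-circuit voltage V_A - V_B (nothing connected across the terminals).
Nodal analysis, taking node 2 as the 0 V reference.
Source V1 fixes V_0 = 12 V.
KCL at each unknown node (sum of currents leaving = 0; resistances in Ω):
  Node 1: (V_1 - 12)/20 + (V_1 - 0)/40 = 0
Collecting terms: 0.075 × V_1 = 0.6  =>  V_1 = 8 V
V_th = V_1 - V_2 = 8 - 0 = 8 V
Step 2 — R_th: zero the source — replace V1 by a short circuit (node 2 merges into node 0) — and find the resistance seen between A (node 1) and B (node 0).
Reduce the network between node 1 (A) and node 0 (B) by series/parallel combination:
  Rp1 = R1 ‖ R2 (parallel, both between nodes 0 and 1) = 1/(1/20 + 1/40) = 13.33 Ω
R_th = 13.33 Ω
I_n = V_th/R_th = 8/13.33 = 0.6 A, and R_n = R_th = 13.33 Ω

Final answer: I_n = 0.6 A, R_n = 13.33 Ω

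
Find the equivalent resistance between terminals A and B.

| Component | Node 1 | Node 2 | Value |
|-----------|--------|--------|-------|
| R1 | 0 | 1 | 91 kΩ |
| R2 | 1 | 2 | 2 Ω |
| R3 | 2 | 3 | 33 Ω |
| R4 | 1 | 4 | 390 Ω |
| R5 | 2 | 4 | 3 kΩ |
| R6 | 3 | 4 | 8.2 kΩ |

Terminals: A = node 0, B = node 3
The network is not a plain series/parallel combination. Inject a 1 A test current into terminal A (node 0) and return it from terminal B (node 3); then R_eq = V_A / (1 A).
Nodal analysis, taking node 3 as the 0 V reference.
Current source I_test pushes 1 A into node 0 and draws it out of node 3.
KCL at each unknown node (sum of currents leaving = 0; resistances in Ω):
  Node 0: (V_0 - V_1)/91000 - 1 = 0
  Node 1: (V_1 - V_0)/91000 + (V_1 - V_2)/2 + (V_1 - V_4)/390 = 0
  Node 2: (V_2 - V_1)/2 + (V_2 - 0)/33 + (V_2 - V_4)/3000 = 0
  Node 4: (V_4 - V_1)/390 + (V_4 - V_2)/3000 + (V_4 - 0)/8200 = 0
Collecting terms (coefficients in siemens):
  0.00001099·V_0 - 0.00001099·V_1 = 1
  0.5026·V_1 - 0.00001099·V_0 - 0.5·V_2 - 0.002564·V_4 = 0
  0.5306·V_2 - 0.5·V_1 - 0.0003333·V_4 = 0
  0.003019·V_4 - 0.002564·V_1 - 0.0003333·V_2 = 0
Solving these 4 simultaneous equations (Gaussian elimination) gives:
  V_0 = 91030 V, V_1 = 34.86 V, V_2 = 32.87 V, V_4 = 33.23 V
R_eq = V_0 / 1 A = 91030 Ω = 91.03 kΩ

Final answer: 91.03 kΩ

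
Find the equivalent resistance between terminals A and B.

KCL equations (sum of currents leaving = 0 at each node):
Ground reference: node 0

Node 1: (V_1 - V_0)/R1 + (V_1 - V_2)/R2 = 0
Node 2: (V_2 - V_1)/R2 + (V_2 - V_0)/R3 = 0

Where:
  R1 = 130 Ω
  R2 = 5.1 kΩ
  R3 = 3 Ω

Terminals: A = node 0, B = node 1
Reduce the network between node 0 (A) and node 1 (B) by series/parallel combination:
  Rs1 = R3 + R2 (series, joined only at node 2) = 3 + 5100 = 5103 Ω
  Rp1 = R1 ‖ Rs1 (parallel, both between nodes 0 and 1) = 1/(1/130 + 1/5103) = 126.8 Ω
R_eq = 126.8 Ω

Final answer: 126.8 Ω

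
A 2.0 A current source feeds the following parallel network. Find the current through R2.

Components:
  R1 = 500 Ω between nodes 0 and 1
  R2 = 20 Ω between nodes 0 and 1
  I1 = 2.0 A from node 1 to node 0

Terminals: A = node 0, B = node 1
All resistors sit directly between nodes 0 and 1, so they are in parallel and share one voltage V; the full source current 2 A splits among them.
1/R_par = 1/500 + 1/20 = 0.052 S  =>  R_par = 19.23 Ω
V = I × R_par = 2 × 19.23 = 38.46 V
I_R2 = V/R2 = 38.46/20 = 1.923 A

Final answer: 1.923 A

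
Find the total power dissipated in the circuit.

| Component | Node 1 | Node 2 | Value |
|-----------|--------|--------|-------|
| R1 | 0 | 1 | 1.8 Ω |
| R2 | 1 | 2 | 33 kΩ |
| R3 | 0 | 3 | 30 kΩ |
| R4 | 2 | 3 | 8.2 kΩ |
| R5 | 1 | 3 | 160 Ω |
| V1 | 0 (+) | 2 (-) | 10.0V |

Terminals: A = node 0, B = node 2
Nodal analysis, taking node 2 as the 0 V reference.
Source V1 fixes V_0 = 10 V.
KCL at each unknown node (sum of currents leaving = 0; resistances in Ω):
  Node 1: (V_1 - 10)/1.8 + (V_1 - 0)/33000 + (V_1 - V_3)/160 = 0
  Node 3: (V_3 - 10)/30000 + (V_3 - 0)/8200 + (V_3 - V_1)/160 = 0
Collecting terms (coefficients in siemens):
  0.5618·V_1 - 0.00625·V_3 = 5.556
  0.006405·V_3 - 0.00625·V_1 = 0.0003333
Determinant D = (0.5618)(0.006405) - (-0.00625)(-0.00625) = 0.00356
V_1 = [(5.556)(0.006405) - (-0.00625)(0.0003333)]/D = 9.997 V
V_3 = [(0.5618)(0.0003333) - (5.556)(-0.00625)]/D = 9.807 V
Power in each resistor, P = (ΔV)²/R:
  P_R1 = (10 - 9.997)²/1.8 = 0.00000401 W
  P_R2 = (9.997 - 0)²/33000 = 0.003029 W
  P_R3 = (10 - 9.807)²/30000 = 0.000001242 W
  P_R4 = (0 - 9.807)²/8200 = 0.01173 W
  P_R5 = (9.997 - 9.807)²/160 = 0.0002264 W
P_total = P_R1 + P_R2 + P_R3 + P_R4 + P_R5 = 0.01499 W

Final answer: 0.01499 W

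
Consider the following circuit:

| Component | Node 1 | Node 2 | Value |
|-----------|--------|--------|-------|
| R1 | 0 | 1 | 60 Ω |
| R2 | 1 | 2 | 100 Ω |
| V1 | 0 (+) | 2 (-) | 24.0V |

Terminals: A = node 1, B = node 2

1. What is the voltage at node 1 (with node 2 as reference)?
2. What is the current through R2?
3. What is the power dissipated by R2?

Nodal analysis, taking node 2 as the 0 V reference.
Source V1 fixes V_0 = 24 V.
KCL at each unknown node (sum of currents leaving = 0; resistances in Ω):
  Node 1: (V_1 - 24)/60 + (V_1 - 0)/100 = 0
Collecting terms: 0.02667 × V_1 = 0.4  =>  V_1 = 15 V
Part 1:
  Read off the nodal solution: V_1 = 15 V
Part 2:
  I_R2 = (V_1 - V_2)/R2 = (15 - 0)/100 = 0.15 A
  Magnitude: I_R2 = 0.15 A
Part 3:
  I_R2 = (V_1 - V_2)/R2 = (15 - 0)/100 = 0.15 A
  P_R2 = I_R2² × R2 = (0.15)² × 100 = 2.25 W

Final answers:
1. V_1 = 15 V
2. I_R2 = 0.15 A
3. P_R2 = 2.25 W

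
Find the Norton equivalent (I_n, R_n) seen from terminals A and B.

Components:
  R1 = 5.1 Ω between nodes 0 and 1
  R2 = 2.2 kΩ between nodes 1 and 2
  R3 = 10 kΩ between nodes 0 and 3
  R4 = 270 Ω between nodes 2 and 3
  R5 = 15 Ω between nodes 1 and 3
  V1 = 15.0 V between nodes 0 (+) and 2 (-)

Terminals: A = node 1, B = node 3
Find the Thévenin equivalent first; then I_n = V_th/R_th and R_n = R_th.
Step 1 — V_th is the open-circuit voltage V_A - V_B (nothing connected across the terminals).
Nodal analysis, taking node 2 as the 0 V reference.
Source V1 fixes V_0 = 15 V.
KCL at each unknown node (sum of currents leaving = 0; resistances in Ω):
  Node 1: (V_1 - 15)/5.1 + (V_1 - 0)/2200 + (V_1 - V_3)/15 = 0
  Node 3: (V_3 - 15)/10000 + (V_3 - 0)/270 + (V_3 - V_1)/15 = 0
Collecting terms (coefficients in siemens):
  0.2632·V_1 - 0.06667·V_3 = 2.941
  0.07047·V_3 - 0.06667·V_1 = 0.0015
Determinant D = (0.2632)(0.07047) - (-0.06667)(-0.06667) = 0.0141
V_1 = [(2.941)(0.07047) - (-0.06667)(0.0015)]/D = 14.7 V
V_3 = [(0.2632)(0.0015) - (2.941)(-0.06667)]/D = 13.93 V
V_th = V_1 - V_3 = 14.7 - 13.93 = 0.7723 V
Step 2 — R_th: zero the source — replace V1 by a short circuit (node 2 merges into node 0) — and find the resistance seen between A (node 1) and B (node 3).
Reduce the network between node 1 (A) and node 3 (B) by series/parallel combination:
  Rp1 = R1 ‖ R2 (parallel, both between nodes 0 and 1) = 1/(1/5.1 + 1/2200) = 5.088 Ω
  Rp2 = R3 ‖ R4 (parallel, both between nodes 0 and 3) = 1/(1/10000 + 1/270) = 262.9 Ω
  Rs1 = Rp1 + Rp2 (series, joined only at node 0) = 5.088 + 262.9 = 268 Ω
  Rp3 = R5 ‖ Rs1 (parallel, both between nodes 1 and 3) = 1/(1/15 + 1/268) = 14.2 Ω
R_th = 14.2 Ω
I_n = V_th/R_th = 0.7723/14.2 = 0.05437 A, and R_n = R_th = 14.2 Ω

Final answer: I_n = 0.05437 A, R_n = 14.2 Ω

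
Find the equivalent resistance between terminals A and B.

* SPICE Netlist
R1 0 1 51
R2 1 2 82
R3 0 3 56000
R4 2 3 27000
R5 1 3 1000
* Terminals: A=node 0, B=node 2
The network is not a plain series/parallel combination. Inject a 1 A test current into terminal A (node 0) and return it from terminal B (node 2); then R_eq = V_A / (1 A).
Nodal analysis, taking node 2 as the 0 V reference.
Current source I_test pushes 1 A into node 0 and draws it out of node 2.
KCL at each unknown node (sum of currents leaving = 0; resistances in Ω):
  Node 0: (V_0 - V_1)/51 + (V_0 - V_3)/56000 - 1 = 0
  Node 1: (V_1 - V_0)/51 + (V_1 - 0)/82 + (V_1 - V_3)/1000 = 0
  Node 3: (V_3 - V_0)/56000 + (V_3 - V_1)/1000 + (V_3 - 0)/27000 = 0
Collecting terms (coefficients in siemens):
  0.01963·V_0 - 0.01961·V_1 - 0.00001786·V_3 = 1
  0.0328·V_1 - 0.01961·V_0 - 0.001·V_3 = 0
  0.001055·V_3 - 0.00001786·V_0 - 0.001·V_1 = 0
Solving these 3 simultaneous equations (Gaussian elimination) gives:
  V_0 = 132.7 V, V_1 = 81.76 V, V_3 = 79.75 V
R_eq = V_0 / 1 A = 132.7 Ω

Final answer: 132.7 Ω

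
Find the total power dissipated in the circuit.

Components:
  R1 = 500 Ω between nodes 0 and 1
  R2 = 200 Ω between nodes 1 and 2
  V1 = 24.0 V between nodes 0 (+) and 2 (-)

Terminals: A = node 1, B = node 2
Nodal analysis, taking node 2 as the 0 V reference.
Source V1 fixes V_0 = 24 V.
KCL at each unknown node (sum of currents leaving = 0; resistances in Ω):
  Node 1: (V_1 - 24)/500 + (V_1 - 0)/200 = 0
Collecting terms: 0.007 × V_1 = 0.048  =>  V_1 = 6.857 V
Power in each resistor, P = (ΔV)²/R:
  P_R1 = (24 - 6.857)²/500 = 0.5878 W
  P_R2 = (6.857 - 0)²/200 = 0.2351 W
P_total = P_R1 + P_R2 = 0.8229 W

Final answer: 0.8229 W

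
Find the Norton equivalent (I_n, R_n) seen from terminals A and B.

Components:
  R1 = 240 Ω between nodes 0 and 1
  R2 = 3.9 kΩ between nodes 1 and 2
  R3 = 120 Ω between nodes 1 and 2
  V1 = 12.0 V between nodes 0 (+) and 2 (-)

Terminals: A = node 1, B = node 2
Find the Thévenin equivalent first; then I_n = V_th/R_th and R_n = R_th.
Step 1 — V_th is the open-circuit voltage V_A - V_B (nothing connected across the terminals).
Nodal analysis, taking node 2 as the 0 V reference.
Source V1 fixes V_0 = 12 V.
KCL at each unknown node (sum of currents leaving = 0; resistances in Ω):
  Node 1: (V_1 - 12)/240 + (V_1 - 0)/3900 + (V_1 - 0)/120 = 0
Collecting terms: 0.01276 × V_1 = 0.05  =>  V_1 = 3.92 V
V_th = V_1 - V_2 = 3.92 - 0 = 3.92 V
Step 2 — R_th: zero the source — replace V1 by a short circuit (node 2 merges into node 0) — and find the resistance seen between A (node 1) and B (node 0).
Reduce the network between node 1 (A) and node 0 (B) by series/parallel combination:
  Rp1 = R1 ‖ R2 ‖ R3 (parallel, all between nodes 0 and 1) = 1/(1/240 + 1/3900 + 1/120) = 78.39 Ω
R_th = 78.39 Ω
I_n = V_th/R_th = 3.92/78.39 = 0.05 A, and R_n = R_th = 78.39 Ω

Final answer: I_n = 0.05 A, R_n = 78.39 Ω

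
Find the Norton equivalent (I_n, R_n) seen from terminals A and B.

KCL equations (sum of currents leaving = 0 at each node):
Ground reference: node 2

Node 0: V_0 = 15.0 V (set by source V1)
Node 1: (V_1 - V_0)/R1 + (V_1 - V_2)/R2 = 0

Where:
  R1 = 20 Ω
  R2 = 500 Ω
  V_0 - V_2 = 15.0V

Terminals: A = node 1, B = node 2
Find the Thévenin equivalent first; then I_n = V_th/R_th and R_n = R_th.
Step 1 — V_th is the open-circuit voltage V_A - V_B (nothing connected across the terminals).
Nodal analysis, taking node 2 as the 0 V reference.
Source V1 fixes V_0 = 15 V.
KCL at each unknown node (sum of currents leaving = 0; resistances in Ω):
  Node 1: (V_1 - 15)/20 + (V_1 - 0)/500 = 0
Collecting terms: 0.052 × V_1 = 0.75  =>  V_1 = 14.42 V
V_th = V_1 - V_2 = 14.42 - 0 = 14.42 V
Step 2 — R_th: zero the source — replace V1 by a short circuit (node 2 merges into node 0) — and find the resistance seen between A (node 1) and B (node 0).
Reduce the network between node 1 (A) and node 0 (B) by series/parallel combination:
  Rp1 = R1 ‖ R2 (parallel, both between nodes 0 and 1) = 1/(1/20 + 1/500) = 19.23 Ω
R_th = 19.23 Ω
I_n = V_th/R_th = 14.42/19.23 = 0.75 A, and R_n = R_th = 19.23 Ω

Final answer: I_n = 0.75 A, R_n = 19.23 Ω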